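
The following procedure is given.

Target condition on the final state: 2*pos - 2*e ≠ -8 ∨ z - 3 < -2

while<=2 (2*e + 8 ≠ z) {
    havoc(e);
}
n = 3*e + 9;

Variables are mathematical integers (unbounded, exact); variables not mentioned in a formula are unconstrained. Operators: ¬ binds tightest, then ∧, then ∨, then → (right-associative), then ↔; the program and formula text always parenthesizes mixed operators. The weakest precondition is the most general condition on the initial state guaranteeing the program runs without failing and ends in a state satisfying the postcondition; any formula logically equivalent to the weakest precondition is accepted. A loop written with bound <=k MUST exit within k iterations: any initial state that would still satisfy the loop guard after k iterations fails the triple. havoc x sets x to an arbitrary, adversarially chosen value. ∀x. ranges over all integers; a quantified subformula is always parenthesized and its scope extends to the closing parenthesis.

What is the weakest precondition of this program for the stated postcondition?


Working backward. After the program, the postcondition 2*pos - 2*e ≠ -8 ∨ z - 3 < -2 must hold; in canonical form it is 2*pos ≠ 2*e - 8 ∨ z < 1.
Before n := 3*e + 9: 2*pos ≠ 2*e - 8 ∨ z < 1
Before the loop (bound <=2), unroll the exhaustion recursion (WP_0 = exit-now case; WP_j = one more guarded iteration, up to j = 2):
  WP_0: (¬(2*e ≠ z - 8)) ∧ (2*pos ≠ 2*e - 8 ∨ z < 1)
  WP_1: (2*e ≠ z - 8 → (∀e_1. ((¬(2*e_1 ≠ z - 8)) ∧ (2*pos ≠ 2*e_1 - 8 ∨ z < 1)))) ∧ ((¬(2*e ≠ z - 8)) → (2*pos ≠ 2*e - 8 ∨ z < 1))
  WP_2: (2*e ≠ z - 8 → (∀e_2. ((2*e_2 ≠ z - 8 → (∀e_1. ((¬(2*e_1 ≠ z - 8)) ∧ (2*pos ≠ 2*e_1 - 8 ∨ z < 1)))) ∧ ((¬(2*e_2 ≠ z - 8)) → (2*pos ≠ 2*e_2 - 8 ∨ z < 1))))) ∧ ((¬(2*e ≠ z - 8)) → (2*pos ≠ 2*e - 8 ∨ z < 1))
So before the loop: (2*e ≠ z - 8 → (∀e_2. ((2*e_2 ≠ z - 8 → (∀e_1. ((¬(2*e_1 ≠ z - 8)) ∧ (2*pos ≠ 2*e_1 - 8 ∨ z < 1)))) ∧ ((¬(2*e_2 ≠ z - 8)) → (2*pos ≠ 2*e_2 - 8 ∨ z < 1))))) ∧ ((¬(2*e ≠ z - 8)) → (2*pos ≠ 2*e - 8 ∨ z < 1))
Answer: WP = (2*e ≠ z - 8 → (∀e_2. ((2*e_2 ≠ z - 8 → (∀e_1. ((¬(2*e_1 ≠ z - 8)) ∧ (2*pos ≠ 2*e_1 - 8 ∨ z < 1)))) ∧ ((¬(2*e_2 ≠ z - 8)) → (2*pos ≠ 2*e_2 - 8 ∨ z < 1))))) ∧ ((¬(2*e ≠ z - 8)) → (2*pos ≠ 2*e - 8 ∨ z < 1))


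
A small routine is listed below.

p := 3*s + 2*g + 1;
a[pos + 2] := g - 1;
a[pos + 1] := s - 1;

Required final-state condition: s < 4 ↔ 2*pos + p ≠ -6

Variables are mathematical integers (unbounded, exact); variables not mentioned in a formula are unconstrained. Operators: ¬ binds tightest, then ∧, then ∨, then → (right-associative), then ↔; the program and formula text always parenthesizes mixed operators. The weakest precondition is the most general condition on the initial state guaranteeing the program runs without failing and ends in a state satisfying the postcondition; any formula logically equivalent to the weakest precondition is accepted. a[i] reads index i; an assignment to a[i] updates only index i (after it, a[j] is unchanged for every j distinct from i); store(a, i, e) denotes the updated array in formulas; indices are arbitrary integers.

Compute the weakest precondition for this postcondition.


Working backward. After the program, the postcondition s < 4 ↔ 2*pos + p ≠ -6 must hold; in canonical form it is s < 4 ↔ p + 2*pos ≠ -6.
Before a[pos + 1] := s - 1: s < 4 ↔ p + 2*pos ≠ -6
Before a[pos + 2] := g - 1: s < 4 ↔ p + 2*pos ≠ -6
Before p := 3*s + 2*g + 1: s < 4 ↔ 2*g + 2*pos + 3*s ≠ -7
Answer: WP = s < 4 ↔ 2*g + 2*pos + 3*s ≠ -7


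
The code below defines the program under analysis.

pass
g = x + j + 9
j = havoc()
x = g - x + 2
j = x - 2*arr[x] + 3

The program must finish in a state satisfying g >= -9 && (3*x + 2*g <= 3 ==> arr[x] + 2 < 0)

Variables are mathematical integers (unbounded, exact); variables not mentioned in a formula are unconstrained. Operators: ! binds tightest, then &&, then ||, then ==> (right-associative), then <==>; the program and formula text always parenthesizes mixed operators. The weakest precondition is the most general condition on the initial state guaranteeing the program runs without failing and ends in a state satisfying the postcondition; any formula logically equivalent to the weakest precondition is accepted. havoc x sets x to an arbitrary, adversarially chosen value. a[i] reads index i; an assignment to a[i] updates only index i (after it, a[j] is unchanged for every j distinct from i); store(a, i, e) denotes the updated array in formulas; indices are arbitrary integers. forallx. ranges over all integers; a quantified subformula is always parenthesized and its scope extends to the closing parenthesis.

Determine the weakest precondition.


Working backward. After the program, the postcondition g >= -9 && (3*x + 2*g <= 3 ==> arr[x] + 2 < 0) must hold; in canonical form it is g >= -9 && (2*g + 3*x <= 3 ==> arr[x] < -2).
Before j := x - 2*arr[x] + 3: g >= -9 && (2*g + 3*x <= 3 ==> arr[x] < -2)
Before x := g - x + 2: g >= -9 && (5*g <= 3*x - 3 ==> arr[g - x + 2] < -2)
Before havoc j: g >= -9 && (5*g <= 3*x - 3 ==> arr[g - x + 2] < -2)
Before g := x + j + 9: j + x >= -18 && (5*j + 2*x <= -48 ==> arr[j + 11] < -2)
Before skip: j + x >= -18 && (5*j + 2*x <= -48 ==> arr[j + 11] < -2)
Answer: WP = j + x >= -18 && (5*j + 2*x <= -48 ==> arr[j + 11] < -2)


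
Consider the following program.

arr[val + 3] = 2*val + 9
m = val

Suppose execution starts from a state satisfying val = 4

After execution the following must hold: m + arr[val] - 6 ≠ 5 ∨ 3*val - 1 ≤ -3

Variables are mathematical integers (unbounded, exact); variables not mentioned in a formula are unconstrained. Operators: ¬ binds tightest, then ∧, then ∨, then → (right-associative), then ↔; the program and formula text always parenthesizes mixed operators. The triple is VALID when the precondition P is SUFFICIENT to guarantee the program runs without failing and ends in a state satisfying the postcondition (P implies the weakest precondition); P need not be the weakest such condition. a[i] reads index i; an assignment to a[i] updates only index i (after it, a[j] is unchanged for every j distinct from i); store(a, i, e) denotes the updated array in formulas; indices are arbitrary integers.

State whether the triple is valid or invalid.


Working backward. After the program, the postcondition m + arr[val] - 6 ≠ 5 ∨ 3*val - 1 ≤ -3 must hold; in canonical form it is arr[val] + m ≠ 11 ∨ 3*val ≤ -2.
Before m := val: arr[val] + val ≠ 11 ∨ 3*val ≤ -2
Before arr[val + 3] := 2*val + 9: store(arr, val + 3, 2*val + 9)[val] + val ≠ 11 ∨ 3*val ≤ -2
The weakest precondition is store(arr, val + 3, 2*val + 9)[val] + val ≠ 11 ∨ 3*val ≤ -2.
Check whether val = 4 implies it.
Countermodel: at the initial state arr = {[4] = 7, [7] = 7, elsewhere 7}, val = 4, the precondition holds but the weakest precondition fails.
Answer: invalid


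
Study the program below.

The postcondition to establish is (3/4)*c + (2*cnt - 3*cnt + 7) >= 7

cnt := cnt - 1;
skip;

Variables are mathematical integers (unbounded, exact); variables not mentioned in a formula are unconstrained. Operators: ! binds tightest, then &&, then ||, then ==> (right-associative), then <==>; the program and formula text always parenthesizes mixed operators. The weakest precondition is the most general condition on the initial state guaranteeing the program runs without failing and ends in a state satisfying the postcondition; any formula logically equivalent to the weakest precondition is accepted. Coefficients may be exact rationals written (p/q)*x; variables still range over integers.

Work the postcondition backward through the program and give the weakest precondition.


Working backward. After the program, the postcondition (3/4)*c + (2*cnt - 3*cnt + 7) >= 7 must hold; in canonical form it is (3/4)*c >= cnt.
Before skip: (3/4)*c >= cnt
Before cnt := cnt - 1: (3/4)*c >= cnt - 1
Answer: WP = (3/4)*c >= cnt - 1


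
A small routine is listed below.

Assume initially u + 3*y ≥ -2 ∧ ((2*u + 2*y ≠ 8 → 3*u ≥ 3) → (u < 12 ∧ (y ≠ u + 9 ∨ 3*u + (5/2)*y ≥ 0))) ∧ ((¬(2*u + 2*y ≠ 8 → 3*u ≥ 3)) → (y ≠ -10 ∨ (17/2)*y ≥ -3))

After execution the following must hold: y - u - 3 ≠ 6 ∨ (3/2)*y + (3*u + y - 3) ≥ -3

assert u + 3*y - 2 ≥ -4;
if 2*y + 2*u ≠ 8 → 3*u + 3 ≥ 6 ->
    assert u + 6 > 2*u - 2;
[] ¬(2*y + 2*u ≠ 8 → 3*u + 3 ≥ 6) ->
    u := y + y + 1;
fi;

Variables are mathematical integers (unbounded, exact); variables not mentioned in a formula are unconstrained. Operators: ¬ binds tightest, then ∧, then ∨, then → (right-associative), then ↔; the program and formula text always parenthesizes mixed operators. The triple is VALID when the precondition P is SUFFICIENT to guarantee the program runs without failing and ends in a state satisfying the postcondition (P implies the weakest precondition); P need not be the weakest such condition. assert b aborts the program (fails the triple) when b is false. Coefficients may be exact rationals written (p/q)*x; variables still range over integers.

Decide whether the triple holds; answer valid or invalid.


Working backward. After the program, the postcondition y - u - 3 ≠ 6 ∨ (3/2)*y + (3*u + y - 3) ≥ -3 must hold; in canonical form it is y ≠ u + 9 ∨ 3*u + (5/2)*y ≥ 0.
Then branch requires u < 8 ∧ (y ≠ u + 9 ∨ 3*u + (5/2)*y ≥ 0); else branch requires y ≠ -10 ∨ (17/2)*y ≥ -3.
Before the if: ((2*u + 2*y ≠ 8 → 3*u ≥ 3) → (u < 8 ∧ (y ≠ u + 9 ∨ 3*u + (5/2)*y ≥ 0))) ∧ ((¬(2*u + 2*y ≠ 8 → 3*u ≥ 3)) → (y ≠ -10 ∨ (17/2)*y ≥ -3))
Before assert u + 3*y - 2 ≥ -4: u + 3*y ≥ -2 ∧ ((2*u + 2*y ≠ 8 → 3*u ≥ 3) → (u < 8 ∧ (y ≠ u + 9 ∨ 3*u + (5/2)*y ≥ 0))) ∧ ((¬(2*u + 2*y ≠ 8 → 3*u ≥ 3)) → (y ≠ -10 ∨ (17/2)*y ≥ -3))
The weakest precondition is u + 3*y ≥ -2 ∧ ((2*u + 2*y ≠ 8 → 3*u ≥ 3) → (u < 8 ∧ (y ≠ u + 9 ∨ 3*u + (5/2)*y ≥ 0))) ∧ ((¬(2*u + 2*y ≠ 8 → 3*u ≥ 3)) → (y ≠ -10 ∨ (17/2)*y ≥ -3)).
Check whether u + 3*y ≥ -2 ∧ ((2*u + 2*y ≠ 8 → 3*u ≥ 3) → (u < 12 ∧ (y ≠ u + 9 ∨ 3*u + (5/2)*y ≥ 0))) ∧ ((¬(2*u + 2*y ≠ 8 → 3*u ≥ 3)) → (y ≠ -10 ∨ (17/2)*y ≥ -3)) implies it.
Countermodel: at the initial state u = 8, y = -3, the precondition holds but the weakest precondition fails.
Answer: invalid


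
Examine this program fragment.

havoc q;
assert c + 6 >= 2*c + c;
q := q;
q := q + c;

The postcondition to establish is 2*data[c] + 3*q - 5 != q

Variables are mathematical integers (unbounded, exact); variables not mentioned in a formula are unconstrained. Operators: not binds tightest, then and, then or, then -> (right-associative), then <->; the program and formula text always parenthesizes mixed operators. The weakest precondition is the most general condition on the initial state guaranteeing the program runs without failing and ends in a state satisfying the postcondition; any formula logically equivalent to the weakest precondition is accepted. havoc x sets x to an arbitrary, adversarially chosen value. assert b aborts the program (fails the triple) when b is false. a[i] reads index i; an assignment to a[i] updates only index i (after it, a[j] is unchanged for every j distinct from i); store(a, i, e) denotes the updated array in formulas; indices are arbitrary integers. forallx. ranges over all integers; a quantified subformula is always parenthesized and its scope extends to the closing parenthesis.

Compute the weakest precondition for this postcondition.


Working backward. After the program, the postcondition 2*data[c] + 3*q - 5 != q must hold; in canonical form it is 2*data[c] + 2*q != 5.
Before q := q + c: 2*data[c] + 2*c + 2*q != 5
Before q := q: 2*data[c] + 2*c + 2*q != 5
Before assert c + 6 >= 2*c + c: 2*c <= 6 and 2*data[c] + 2*c + 2*q != 5
Before havoc q: forall q_1. (2*c <= 6 and 2*data[c] + 2*c + 2*q_1 != 5)
Answer: WP = forall q_1. (2*c <= 6 and 2*data[c] + 2*c + 2*q_1 != 5)


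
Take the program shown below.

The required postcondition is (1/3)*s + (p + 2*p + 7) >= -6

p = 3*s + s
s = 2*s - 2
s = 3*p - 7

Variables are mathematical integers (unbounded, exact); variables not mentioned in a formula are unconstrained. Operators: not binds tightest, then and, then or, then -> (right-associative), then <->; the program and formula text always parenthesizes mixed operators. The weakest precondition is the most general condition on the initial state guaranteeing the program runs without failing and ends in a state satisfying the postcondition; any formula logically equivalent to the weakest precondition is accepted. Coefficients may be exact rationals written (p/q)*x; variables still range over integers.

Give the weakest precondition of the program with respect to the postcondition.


Working backward. After the program, the postcondition (1/3)*s + (p + 2*p + 7) >= -6 must hold; in canonical form it is 3*p + (1/3)*s >= -13.
Before s := 3*p - 7: 4*p >= -32/3
Before s := 2*s - 2: 4*p >= -32/3
Before p := 3*s + s: 16*s >= -32/3
Answer: WP = 16*s >= -32/3


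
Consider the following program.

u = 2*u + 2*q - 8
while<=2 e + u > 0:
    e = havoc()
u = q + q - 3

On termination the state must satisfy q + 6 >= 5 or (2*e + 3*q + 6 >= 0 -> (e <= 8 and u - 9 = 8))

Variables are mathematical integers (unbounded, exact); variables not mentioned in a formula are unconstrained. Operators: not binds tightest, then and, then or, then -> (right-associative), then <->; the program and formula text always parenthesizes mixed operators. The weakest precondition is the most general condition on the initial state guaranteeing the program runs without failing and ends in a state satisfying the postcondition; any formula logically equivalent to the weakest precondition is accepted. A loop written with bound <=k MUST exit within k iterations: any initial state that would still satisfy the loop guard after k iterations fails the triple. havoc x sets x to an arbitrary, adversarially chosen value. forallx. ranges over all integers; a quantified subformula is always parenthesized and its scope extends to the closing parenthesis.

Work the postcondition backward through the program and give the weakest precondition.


Working backward. After the program, the postcondition q + 6 >= 5 or (2*e + 3*q + 6 >= 0 -> (e <= 8 and u - 9 = 8)) must hold; in canonical form it is q >= -1 or (2*e + 3*q >= -6 -> (e <= 8 and u = 17)).
Before u := q + q - 3: q >= -1 or (2*e + 3*q >= -6 -> (e <= 8 and 2*q = 20))
Before the loop (bound <=2), unroll the exhaustion recursion (WP_0 = exit-now case; WP_j = one more guarded iteration, up to j = 2):
  WP_0: (not (e + u > 0)) and (q >= -1 or (2*e + 3*q >= -6 -> (e <= 8 and 2*q = 20)))
  WP_1: (e + u > 0 -> (forall e_1. ((not (e_1 + u > 0)) and (q >= -1 or (2*e_1 + 3*q >= -6 -> (e_1 <= 8 and 2*q = 20)))))) and ((not (e + u > 0)) -> (q >= -1 or (2*e + 3*q >= -6 -> (e <= 8 and 2*q = 20))))
  WP_2: (e + u > 0 -> (forall e_2. ((e_2 + u > 0 -> (forall e_1. ((not (e_1 + u > 0)) and (q >= -1 or (2*e_1 + 3*q >= -6 -> (e_1 <= 8 and 2*q = 20)))))) and ((not (e_2 + u > 0)) -> (q >= -1 or (2*e_2 + 3*q >= -6 -> (e_2 <= 8 and 2*q = 20))))))) and ((not (e + u > 0)) -> (q >= -1 or (2*e + 3*q >= -6 -> (e <= 8 and 2*q = 20))))
So before the loop: (e + u > 0 -> (forall e_2. ((e_2 + u > 0 -> (forall e_1. ((not (e_1 + u > 0)) and (q >= -1 or (2*e_1 + 3*q >= -6 -> (e_1 <= 8 and 2*q = 20)))))) and ((not (e_2 + u > 0)) -> (q >= -1 or (2*e_2 + 3*q >= -6 -> (e_2 <= 8 and 2*q = 20))))))) and ((not (e + u > 0)) -> (q >= -1 or (2*e + 3*q >= -6 -> (e <= 8 and 2*q = 20))))
Before u := 2*u + 2*q - 8: (e + 2*q + 2*u > 8 -> (forall e_2. ((e_2 + 2*q + 2*u > 8 -> (forall e_1. ((not (e_1 + 2*q + 2*u > 8)) and (q >= -1 or (2*e_1 + 3*q >= -6 -> (e_1 <= 8 and 2*q = 20)))))) and ((not (e_2 + 2*q + 2*u > 8)) -> (q >= -1 or (2*e_2 + 3*q >= -6 -> (e_2 <= 8 and 2*q = 20))))))) and ((not (e + 2*q + 2*u > 8)) -> (q >= -1 or (2*e + 3*q >= -6 -> (e <= 8 and 2*q = 20))))
Answer: WP = (e + 2*q + 2*u > 8 -> (forall e_2. ((e_2 + 2*q + 2*u > 8 -> (forall e_1. ((not (e_1 + 2*q + 2*u > 8)) and (q >= -1 or (2*e_1 + 3*q >= -6 -> (e_1 <= 8 and 2*q = 20)))))) and ((not (e_2 + 2*q + 2*u > 8)) -> (q >= -1 or (2*e_2 + 3*q >= -6 -> (e_2 <= 8 and 2*q = 20))))))) and ((not (e + 2*q + 2*u > 8)) -> (q >= -1 or (2*e + 3*q >= -6 -> (e <= 8 and 2*q = 20))))


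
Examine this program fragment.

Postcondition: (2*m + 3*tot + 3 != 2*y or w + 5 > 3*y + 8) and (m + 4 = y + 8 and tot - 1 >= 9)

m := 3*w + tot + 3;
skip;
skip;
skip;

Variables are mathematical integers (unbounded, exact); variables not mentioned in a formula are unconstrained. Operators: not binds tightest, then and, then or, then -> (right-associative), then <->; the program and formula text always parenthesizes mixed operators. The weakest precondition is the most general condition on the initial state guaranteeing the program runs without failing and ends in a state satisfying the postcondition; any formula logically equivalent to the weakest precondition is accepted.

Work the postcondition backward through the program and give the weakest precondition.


Working backward. After the program, the postcondition (2*m + 3*tot + 3 != 2*y or w + 5 > 3*y + 8) and (m + 4 = y + 8 and tot - 1 >= 9) must hold; in canonical form it is (2*m + 3*tot != 2*y - 3 or w > 3*y + 3) and m = y + 4 and tot >= 10.
Before skip: (2*m + 3*tot != 2*y - 3 or w > 3*y + 3) and m = y + 4 and tot >= 10
Before skip: (2*m + 3*tot != 2*y - 3 or w > 3*y + 3) and m = y + 4 and tot >= 10
Before skip: (2*m + 3*tot != 2*y - 3 or w > 3*y + 3) and m = y + 4 and tot >= 10
Before m := 3*w + tot + 3: (5*tot + 6*w != 2*y - 9 or w > 3*y + 3) and tot + 3*w = y + 1 and tot >= 10
Answer: WP = (5*tot + 6*w != 2*y - 9 or w > 3*y + 3) and tot + 3*w = y + 1 and tot >= 10


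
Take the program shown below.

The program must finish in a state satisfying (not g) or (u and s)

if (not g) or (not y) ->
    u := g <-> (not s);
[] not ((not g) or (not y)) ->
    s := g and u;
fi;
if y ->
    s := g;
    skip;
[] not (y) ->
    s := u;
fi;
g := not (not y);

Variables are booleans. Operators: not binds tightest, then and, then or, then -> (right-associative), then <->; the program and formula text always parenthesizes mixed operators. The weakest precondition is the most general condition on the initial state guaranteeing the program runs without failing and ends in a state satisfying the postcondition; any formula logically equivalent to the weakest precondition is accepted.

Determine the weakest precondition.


Working backward. After the program, (not g) or (u and s) must hold.
Before g := not (not y): (not y) or (u and s)
Then branch requires (not y) or (u and g); else branch requires (not y) or u.
Before the if: (y -> ((not y) or (u and g))) and ((not y) -> ((not y) or u))
Then branch requires (y -> ((not y) or ((g <-> (not s)) and g))) and ((not y) -> ((not y) or (g <-> (not s)))); else branch requires (y -> ((not y) or (u and g))) and ((not y) -> ((not y) or u)).
Before the if: (((not g) or (not y)) -> ((y -> ((not y) or ((g <-> (not s)) and g))) and ((not y) -> ((not y) or (g <-> (not s)))))) and ((not ((not g) or (not y))) -> ((y -> ((not y) or (u and g))) and ((not y) -> ((not y) or u))))
Answer: WP = (((not g) or (not y)) -> ((y -> ((not y) or ((g <-> (not s)) and g))) and ((not y) -> ((not y) or (g <-> (not s)))))) and ((not ((not g) or (not y))) -> ((y -> ((not y) or (u and g))) and ((not y) -> ((not y) or u))))


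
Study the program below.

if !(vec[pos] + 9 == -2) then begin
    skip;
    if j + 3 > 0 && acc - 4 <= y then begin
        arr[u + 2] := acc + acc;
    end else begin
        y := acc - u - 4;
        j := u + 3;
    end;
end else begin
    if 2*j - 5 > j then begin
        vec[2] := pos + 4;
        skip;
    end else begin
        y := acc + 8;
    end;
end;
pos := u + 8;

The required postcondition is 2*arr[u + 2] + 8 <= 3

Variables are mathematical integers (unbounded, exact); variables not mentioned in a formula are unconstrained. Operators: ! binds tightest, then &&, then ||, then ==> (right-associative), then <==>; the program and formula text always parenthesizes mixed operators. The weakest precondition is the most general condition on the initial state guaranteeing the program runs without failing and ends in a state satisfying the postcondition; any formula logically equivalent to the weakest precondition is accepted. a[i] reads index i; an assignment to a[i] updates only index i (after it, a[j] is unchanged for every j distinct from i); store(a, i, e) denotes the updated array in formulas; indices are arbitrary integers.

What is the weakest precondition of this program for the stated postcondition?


Working backward. After the program, the postcondition 2*arr[u + 2] + 8 <= 3 must hold; in canonical form it is 2*arr[u + 2] <= -5.
Before pos := u + 8: 2*arr[u + 2] <= -5
Then branch requires ((j > -3 && acc <= y + 4) ==> 2*store(arr, u + 2, 2*acc)[u + 2] <= -5) && ((!(j > -3 && acc <= y + 4)) ==> 2*arr[u + 2] <= -5); else branch requires (j > 5 ==> 2*arr[u + 2] <= -5) && ((!(j > 5)) ==> 2*arr[u + 2] <= -5).
Before the if: ((!(vec[pos] == -11)) ==> (((j > -3 && acc <= y + 4) ==> 2*store(arr, u + 2, 2*acc)[u + 2] <= -5) && ((!(j > -3 && acc <= y + 4)) ==> 2*arr[u + 2] <= -5))) && (vec[pos] == -11 ==> ((j > 5 ==> 2*arr[u + 2] <= -5) && ((!(j > 5)) ==> 2*arr[u + 2] <= -5)))
Answer: WP = ((!(vec[pos] == -11)) ==> (((j > -3 && acc <= y + 4) ==> 2*store(arr, u + 2, 2*acc)[u + 2] <= -5) && ((!(j > -3 && acc <= y + 4)) ==> 2*arr[u + 2] <= -5))) && (vec[pos] == -11 ==> ((j > 5 ==> 2*arr[u + 2] <= -5) && ((!(j > 5)) ==> 2*arr[u + 2] <= -5)))


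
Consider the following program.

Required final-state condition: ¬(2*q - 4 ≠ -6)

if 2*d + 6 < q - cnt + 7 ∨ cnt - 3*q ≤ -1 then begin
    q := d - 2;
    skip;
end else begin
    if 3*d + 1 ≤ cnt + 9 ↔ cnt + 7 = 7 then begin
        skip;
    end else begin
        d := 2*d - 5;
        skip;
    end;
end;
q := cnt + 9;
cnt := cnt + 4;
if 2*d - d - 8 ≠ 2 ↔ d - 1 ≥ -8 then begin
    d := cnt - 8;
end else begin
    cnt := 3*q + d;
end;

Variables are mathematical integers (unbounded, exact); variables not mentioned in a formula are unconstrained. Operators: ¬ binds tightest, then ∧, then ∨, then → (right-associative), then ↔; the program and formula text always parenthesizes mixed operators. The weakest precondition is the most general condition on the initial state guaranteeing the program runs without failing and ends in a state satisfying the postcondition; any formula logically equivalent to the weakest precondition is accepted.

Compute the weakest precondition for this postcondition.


Working backward. After the program, the postcondition ¬(2*q - 4 ≠ -6) must hold; in canonical form it is ¬(2*q ≠ -2).
Then branch requires ¬(2*q ≠ -2); else branch requires ¬(2*q ≠ -2).
Before the if: ((d ≠ 10 ↔ d ≥ -7) → (¬(2*q ≠ -2))) ∧ ((¬(d ≠ 10 ↔ d ≥ -7)) → (¬(2*q ≠ -2)))
Before cnt := cnt + 4: ((d ≠ 10 ↔ d ≥ -7) → (¬(2*q ≠ -2))) ∧ ((¬(d ≠ 10 ↔ d ≥ -7)) → (¬(2*q ≠ -2)))
Before q := cnt + 9: ((d ≠ 10 ↔ d ≥ -7) → (¬(2*cnt ≠ -20))) ∧ ((¬(d ≠ 10 ↔ d ≥ -7)) → (¬(2*cnt ≠ -20)))
Then branch requires ((d ≠ 10 ↔ d ≥ -7) → (¬(2*cnt ≠ -20))) ∧ ((¬(d ≠ 10 ↔ d ≥ -7)) → (¬(2*cnt ≠ -20))); else branch requires ((3*d ≤ cnt + 8 ↔ cnt = 0) → (((d ≠ 10 ↔ d ≥ -7) → (¬(2*cnt ≠ -20))) ∧ ((¬(d ≠ 10 ↔ d ≥ -7)) → (¬(2*cnt ≠ -20))))) ∧ ((¬(3*d ≤ cnt + 8 ↔ cnt = 0)) → (((2*d ≠ 15 ↔ 2*d ≥ -2) → (¬(2*cnt ≠ -20))) ∧ ((¬(2*d ≠ 15 ↔ 2*d ≥ -2)) → (¬(2*cnt ≠ -20))))).
Before the if: ((cnt + 2*d < q + 1 ∨ cnt ≤ 3*q - 1) → (((d ≠ 10 ↔ d ≥ -7) → (¬(2*cnt ≠ -20))) ∧ ((¬(d ≠ 10 ↔ d ≥ -7)) → (¬(2*cnt ≠ -20))))) ∧ ((¬(cnt + 2*d < q + 1 ∨ cnt ≤ 3*q - 1)) → (((3*d ≤ cnt + 8 ↔ cnt = 0) → (((d ≠ 10 ↔ d ≥ -7) → (¬(2*cnt ≠ -20))) ∧ ((¬(d ≠ 10 ↔ d ≥ -7)) → (¬(2*cnt ≠ -20))))) ∧ ((¬(3*d ≤ cnt + 8 ↔ cnt = 0)) → (((2*d ≠ 15 ↔ 2*d ≥ -2) → (¬(2*cnt ≠ -20))) ∧ ((¬(2*d ≠ 15 ↔ 2*d ≥ -2)) → (¬(2*cnt ≠ -20)))))))
Answer: WP = ((cnt + 2*d < q + 1 ∨ cnt ≤ 3*q - 1) → (((d ≠ 10 ↔ d ≥ -7) → (¬(2*cnt ≠ -20))) ∧ ((¬(d ≠ 10 ↔ d ≥ -7)) → (¬(2*cnt ≠ -20))))) ∧ ((¬(cnt + 2*d < q + 1 ∨ cnt ≤ 3*q - 1)) → (((3*d ≤ cnt + 8 ↔ cnt = 0) → (((d ≠ 10 ↔ d ≥ -7) → (¬(2*cnt ≠ -20))) ∧ ((¬(d ≠ 10 ↔ d ≥ -7)) → (¬(2*cnt ≠ -20))))) ∧ ((¬(3*d ≤ cnt + 8 ↔ cnt = 0)) → (((2*d ≠ 15 ↔ 2*d ≥ -2) → (¬(2*cnt ≠ -20))) ∧ ((¬(2*d ≠ 15 ↔ 2*d ≥ -2)) → (¬(2*cnt ≠ -20)))))))


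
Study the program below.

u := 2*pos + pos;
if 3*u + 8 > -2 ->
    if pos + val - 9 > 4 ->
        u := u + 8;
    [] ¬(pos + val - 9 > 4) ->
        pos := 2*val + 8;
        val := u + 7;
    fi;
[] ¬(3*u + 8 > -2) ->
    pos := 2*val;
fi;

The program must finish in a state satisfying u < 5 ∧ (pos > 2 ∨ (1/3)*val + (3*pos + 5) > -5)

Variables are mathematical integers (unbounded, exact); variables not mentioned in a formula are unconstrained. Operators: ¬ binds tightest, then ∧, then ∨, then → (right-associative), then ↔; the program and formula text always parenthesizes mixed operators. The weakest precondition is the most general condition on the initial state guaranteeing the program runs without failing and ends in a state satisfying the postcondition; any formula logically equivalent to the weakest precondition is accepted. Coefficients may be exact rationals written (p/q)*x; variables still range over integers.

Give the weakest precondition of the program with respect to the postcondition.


Working backward. After the program, the postcondition u < 5 ∧ (pos > 2 ∨ (1/3)*val + (3*pos + 5) > -5) must hold; in canonical form it is u < 5 ∧ (pos > 2 ∨ 3*pos + (1/3)*val > -10).
Then branch requires (pos + val > 13 → (u < -3 ∧ (pos > 2 ∨ 3*pos + (1/3)*val > -10))) ∧ ((¬(pos + val > 13)) → (u < 5 ∧ (2*val > -6 ∨ (1/3)*u + 6*val > -109/3))); else branch requires u < 5 ∧ (2*val > 2 ∨ (19/3)*val > -10).
Before the if: (3*u > -10 → ((pos + val > 13 → (u < -3 ∧ (pos > 2 ∨ 3*pos + (1/3)*val > -10))) ∧ ((¬(pos + val > 13)) → (u < 5 ∧ (2*val > -6 ∨ (1/3)*u + 6*val > -109/3))))) ∧ ((¬(3*u > -10)) → (u < 5 ∧ (2*val > 2 ∨ (19/3)*val > -10)))
Before u := 2*pos + pos: (9*pos > -10 → ((pos + val > 13 → (3*pos < -3 ∧ (pos > 2 ∨ 3*pos + (1/3)*val > -10))) ∧ ((¬(pos + val > 13)) → (3*pos < 5 ∧ (2*val > -6 ∨ pos + 6*val > -109/3))))) ∧ ((¬(9*pos > -10)) → (3*pos < 5 ∧ (2*val > 2 ∨ (19/3)*val > -10)))
Answer: WP = (9*pos > -10 → ((pos + val > 13 → (3*pos < -3 ∧ (pos > 2 ∨ 3*pos + (1/3)*val > -10))) ∧ ((¬(pos + val > 13)) → (3*pos < 5 ∧ (2*val > -6 ∨ pos + 6*val > -109/3))))) ∧ ((¬(9*pos > -10)) → (3*pos < 5 ∧ (2*val > 2 ∨ (19/3)*val > -10)))


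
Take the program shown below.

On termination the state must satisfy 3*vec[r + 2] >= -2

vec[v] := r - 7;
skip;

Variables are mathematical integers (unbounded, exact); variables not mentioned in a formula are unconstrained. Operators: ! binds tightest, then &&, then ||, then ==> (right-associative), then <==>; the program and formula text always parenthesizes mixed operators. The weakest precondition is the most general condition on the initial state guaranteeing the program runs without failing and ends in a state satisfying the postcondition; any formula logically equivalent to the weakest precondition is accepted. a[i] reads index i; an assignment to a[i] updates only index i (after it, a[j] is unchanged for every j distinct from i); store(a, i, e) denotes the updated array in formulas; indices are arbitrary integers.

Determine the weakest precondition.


Working backward. After the program, 3*vec[r + 2] >= -2 must hold.
Before skip: 3*vec[r + 2] >= -2
Before vec[v] := r - 7: 3*store(vec, v, r - 7)[r + 2] >= -2
Answer: WP = 3*store(vec, v, r - 7)[r + 2] >= -2


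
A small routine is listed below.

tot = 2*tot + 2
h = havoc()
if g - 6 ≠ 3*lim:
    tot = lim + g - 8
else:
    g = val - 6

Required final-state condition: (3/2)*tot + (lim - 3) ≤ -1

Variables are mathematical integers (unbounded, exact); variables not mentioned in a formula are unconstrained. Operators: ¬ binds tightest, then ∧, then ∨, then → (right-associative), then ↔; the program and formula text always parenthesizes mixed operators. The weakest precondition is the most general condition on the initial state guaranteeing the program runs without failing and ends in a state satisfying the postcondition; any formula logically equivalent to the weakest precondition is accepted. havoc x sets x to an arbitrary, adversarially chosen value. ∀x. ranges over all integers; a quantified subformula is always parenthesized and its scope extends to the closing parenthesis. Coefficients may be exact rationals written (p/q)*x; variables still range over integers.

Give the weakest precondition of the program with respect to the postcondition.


Working backward. After the program, the postcondition (3/2)*tot + (lim - 3) ≤ -1 must hold; in canonical form it is lim + (3/2)*tot ≤ 2.
Then branch requires (3/2)*g + (5/2)*lim ≤ 14; else branch requires lim + (3/2)*tot ≤ 2.
Before the if: (g ≠ 3*lim + 6 → (3/2)*g + (5/2)*lim ≤ 14) ∧ ((¬(g ≠ 3*lim + 6)) → lim + (3/2)*tot ≤ 2)
Before havoc h: (g ≠ 3*lim + 6 → (3/2)*g + (5/2)*lim ≤ 14) ∧ ((¬(g ≠ 3*lim + 6)) → lim + (3/2)*tot ≤ 2)
Before tot := 2*tot + 2: (g ≠ 3*lim + 6 → (3/2)*g + (5/2)*lim ≤ 14) ∧ ((¬(g ≠ 3*lim + 6)) → lim + 3*tot ≤ -1)
Answer: WP = (g ≠ 3*lim + 6 → (3/2)*g + (5/2)*lim ≤ 14) ∧ ((¬(g ≠ 3*lim + 6)) → lim + 3*tot ≤ -1)


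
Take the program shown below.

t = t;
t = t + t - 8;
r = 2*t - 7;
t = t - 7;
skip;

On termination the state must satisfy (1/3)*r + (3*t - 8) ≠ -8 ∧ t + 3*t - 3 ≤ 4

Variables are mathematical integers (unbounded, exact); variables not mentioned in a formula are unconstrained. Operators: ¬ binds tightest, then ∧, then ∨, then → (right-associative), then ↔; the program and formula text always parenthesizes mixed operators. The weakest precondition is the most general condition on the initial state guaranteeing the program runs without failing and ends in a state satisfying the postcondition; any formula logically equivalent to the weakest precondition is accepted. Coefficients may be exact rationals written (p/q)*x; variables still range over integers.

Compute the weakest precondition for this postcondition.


Working backward. After the program, the postcondition (1/3)*r + (3*t - 8) ≠ -8 ∧ t + 3*t - 3 ≤ 4 must hold; in canonical form it is (1/3)*r + 3*t ≠ 0 ∧ 4*t ≤ 7.
Before skip: (1/3)*r + 3*t ≠ 0 ∧ 4*t ≤ 7
Before t := t - 7: (1/3)*r + 3*t ≠ 21 ∧ 4*t ≤ 35
Before r := 2*t - 7: (11/3)*t ≠ 70/3 ∧ 4*t ≤ 35
Before t := t + t - 8: (22/3)*t ≠ 158/3 ∧ 8*t ≤ 67
Before t := t: (22/3)*t ≠ 158/3 ∧ 8*t ≤ 67
Answer: WP = (22/3)*t ≠ 158/3 ∧ 8*t ≤ 67


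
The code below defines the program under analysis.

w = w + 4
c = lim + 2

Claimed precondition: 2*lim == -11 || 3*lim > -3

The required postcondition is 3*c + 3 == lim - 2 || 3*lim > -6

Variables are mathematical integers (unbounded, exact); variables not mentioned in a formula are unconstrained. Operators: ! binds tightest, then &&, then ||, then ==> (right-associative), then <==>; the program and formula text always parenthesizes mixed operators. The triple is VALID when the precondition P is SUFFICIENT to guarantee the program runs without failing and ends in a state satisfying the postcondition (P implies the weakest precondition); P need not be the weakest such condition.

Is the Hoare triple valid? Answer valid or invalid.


Working backward. After the program, the postcondition 3*c + 3 == lim - 2 || 3*lim > -6 must hold; in canonical form it is 3*c == lim - 5 || 3*lim > -6.
Before c := lim + 2: 2*lim == -11 || 3*lim > -6
Before w := w + 4: 2*lim == -11 || 3*lim > -6
The weakest precondition is 2*lim == -11 || 3*lim > -6.
Check whether 2*lim == -11 || 3*lim > -3 implies it.
Every state satisfying the precondition satisfies the weakest precondition: the implication holds.
Answer: valid


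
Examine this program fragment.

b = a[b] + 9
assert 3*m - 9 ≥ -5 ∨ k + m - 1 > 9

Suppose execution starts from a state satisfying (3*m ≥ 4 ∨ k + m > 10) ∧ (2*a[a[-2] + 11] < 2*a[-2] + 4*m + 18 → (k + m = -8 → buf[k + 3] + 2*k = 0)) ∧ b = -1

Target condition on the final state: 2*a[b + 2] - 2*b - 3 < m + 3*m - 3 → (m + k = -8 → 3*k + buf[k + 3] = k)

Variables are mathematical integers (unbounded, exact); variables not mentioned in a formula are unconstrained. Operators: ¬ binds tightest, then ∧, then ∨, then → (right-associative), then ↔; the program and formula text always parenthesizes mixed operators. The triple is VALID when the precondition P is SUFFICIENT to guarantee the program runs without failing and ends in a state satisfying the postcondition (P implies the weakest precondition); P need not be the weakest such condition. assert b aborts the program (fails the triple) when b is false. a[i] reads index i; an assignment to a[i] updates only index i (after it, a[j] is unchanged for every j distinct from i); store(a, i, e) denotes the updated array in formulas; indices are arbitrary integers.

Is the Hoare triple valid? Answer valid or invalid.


Working backward. After the program, the postcondition 2*a[b + 2] - 2*b - 3 < m + 3*m - 3 → (m + k = -8 → 3*k + buf[k + 3] = k) must hold; in canonical form it is 2*a[b + 2] < 2*b + 4*m → (k + m = -8 → buf[k + 3] + 2*k = 0).
Before assert 3*m - 9 ≥ -5 ∨ k + m - 1 > 9: (3*m ≥ 4 ∨ k + m > 10) ∧ (2*a[b + 2] < 2*b + 4*m → (k + m = -8 → buf[k + 3] + 2*k = 0))
Before b := a[b] + 9: (3*m ≥ 4 ∨ k + m > 10) ∧ (2*a[a[b] + 11] < 2*a[b] + 4*m + 18 → (k + m = -8 → buf[k + 3] + 2*k = 0))
The weakest precondition is (3*m ≥ 4 ∨ k + m > 10) ∧ (2*a[a[b] + 11] < 2*a[b] + 4*m + 18 → (k + m = -8 → buf[k + 3] + 2*k = 0)).
Check whether (3*m ≥ 4 ∨ k + m > 10) ∧ (2*a[a[-2] + 11] < 2*a[-2] + 4*m + 18 → (k + m = -8 → buf[k + 3] + 2*k = 0)) ∧ b = -1 implies it.
Countermodel: at the initial state a = {[-7] = -15215, [-2] = 0, [-1] = 17422, [11] = 13, [17433] = -15215, elsewhere -15215}, b = -1, buf = {[-7] = 21, [-2] = 21, [-1] = 21, [11] = 21, [17433] = 21, elsewhere 21}, k = -10, m = 2, the precondition holds but the weakest precondition fails.
Answer: invalid


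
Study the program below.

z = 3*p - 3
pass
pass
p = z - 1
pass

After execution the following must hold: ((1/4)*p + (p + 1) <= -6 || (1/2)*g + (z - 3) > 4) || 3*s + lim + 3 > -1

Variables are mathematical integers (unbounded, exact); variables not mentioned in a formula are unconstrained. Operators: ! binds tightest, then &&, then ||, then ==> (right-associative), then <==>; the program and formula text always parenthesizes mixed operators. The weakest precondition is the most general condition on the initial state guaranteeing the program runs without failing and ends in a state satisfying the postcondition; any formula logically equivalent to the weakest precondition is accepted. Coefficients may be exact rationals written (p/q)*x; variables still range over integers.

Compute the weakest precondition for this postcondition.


Working backward. After the program, the postcondition ((1/4)*p + (p + 1) <= -6 || (1/2)*g + (z - 3) > 4) || 3*s + lim + 3 > -1 must hold; in canonical form it is (5/4)*p <= -7 || (1/2)*g + z > 7 || lim + 3*s > -4.
Before skip: (5/4)*p <= -7 || (1/2)*g + z > 7 || lim + 3*s > -4
Before p := z - 1: (5/4)*z <= -23/4 || (1/2)*g + z > 7 || lim + 3*s > -4
Before skip: (5/4)*z <= -23/4 || (1/2)*g + z > 7 || lim + 3*s > -4
Before skip: (5/4)*z <= -23/4 || (1/2)*g + z > 7 || lim + 3*s > -4
Before z := 3*p - 3: (15/4)*p <= -2 || (1/2)*g + 3*p > 10 || lim + 3*s > -4
Answer: WP = (15/4)*p <= -2 || (1/2)*g + 3*p > 10 || lim + 3*s > -4


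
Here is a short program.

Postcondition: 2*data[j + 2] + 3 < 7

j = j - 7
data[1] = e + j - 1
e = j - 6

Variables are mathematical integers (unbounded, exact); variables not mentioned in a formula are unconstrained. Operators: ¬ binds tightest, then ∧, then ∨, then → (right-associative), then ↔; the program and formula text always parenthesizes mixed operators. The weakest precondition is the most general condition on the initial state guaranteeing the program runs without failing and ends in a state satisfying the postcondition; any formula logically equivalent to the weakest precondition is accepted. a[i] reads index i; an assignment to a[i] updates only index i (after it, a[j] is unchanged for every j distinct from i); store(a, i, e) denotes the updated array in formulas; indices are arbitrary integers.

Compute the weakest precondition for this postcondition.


Working backward. After the program, the postcondition 2*data[j + 2] + 3 < 7 must hold; in canonical form it is 2*data[j + 2] < 4.
Before e := j - 6: 2*data[j + 2] < 4
Before data[1] := e + j - 1: 2*store(data, 1, e + j - 1)[j + 2] < 4
Before j := j - 7: 2*store(data, 1, e + j - 8)[j - 5] < 4
Answer: WP = 2*store(data, 1, e + j - 8)[j - 5] < 4


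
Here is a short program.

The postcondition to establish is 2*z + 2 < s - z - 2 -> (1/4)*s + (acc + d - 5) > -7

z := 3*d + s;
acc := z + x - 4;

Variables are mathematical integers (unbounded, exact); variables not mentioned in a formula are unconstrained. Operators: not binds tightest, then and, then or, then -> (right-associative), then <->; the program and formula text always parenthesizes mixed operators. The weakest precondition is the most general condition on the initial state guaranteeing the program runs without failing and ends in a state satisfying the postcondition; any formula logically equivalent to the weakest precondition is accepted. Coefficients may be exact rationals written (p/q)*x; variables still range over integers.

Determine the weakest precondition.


Working backward. After the program, the postcondition 2*z + 2 < s - z - 2 -> (1/4)*s + (acc + d - 5) > -7 must hold; in canonical form it is 3*z < s - 4 -> acc + d + (1/4)*s > -2.
Before acc := z + x - 4: 3*z < s - 4 -> d + (1/4)*s + x + z > 2
Before z := 3*d + s: 9*d + 2*s < -4 -> 4*d + (5/4)*s + x > 2
Answer: WP = 9*d + 2*s < -4 -> 4*d + (5/4)*s + x > 2


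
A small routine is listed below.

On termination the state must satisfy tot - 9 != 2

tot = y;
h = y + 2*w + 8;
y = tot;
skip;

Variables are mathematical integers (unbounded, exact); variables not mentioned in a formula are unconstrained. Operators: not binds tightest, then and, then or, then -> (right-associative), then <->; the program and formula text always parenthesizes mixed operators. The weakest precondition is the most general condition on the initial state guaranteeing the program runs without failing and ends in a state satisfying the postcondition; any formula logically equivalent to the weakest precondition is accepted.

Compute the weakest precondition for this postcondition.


Working backward. After the program, the postcondition tot - 9 != 2 must hold; in canonical form it is tot != 11.
Before skip: tot != 11
Before y := tot: tot != 11
Before h := y + 2*w + 8: tot != 11
Before tot := y: y != 11
Answer: WP = y != 11


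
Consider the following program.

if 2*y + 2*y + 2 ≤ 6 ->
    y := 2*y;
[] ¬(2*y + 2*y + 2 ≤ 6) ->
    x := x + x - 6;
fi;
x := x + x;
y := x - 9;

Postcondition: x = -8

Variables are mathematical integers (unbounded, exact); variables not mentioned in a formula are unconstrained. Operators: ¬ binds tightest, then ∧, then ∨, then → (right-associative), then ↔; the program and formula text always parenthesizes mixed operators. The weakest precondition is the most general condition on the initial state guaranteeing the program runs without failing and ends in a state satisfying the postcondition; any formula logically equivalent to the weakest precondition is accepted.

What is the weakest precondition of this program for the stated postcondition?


Working backward. After the program, x = -8 must hold.
Before y := x - 9: x = -8
Before x := x + x: 2*x = -8
Then branch requires 2*x = -8; else branch requires 4*x = 4.
Before the if: (4*y ≤ 4 → 2*x = -8) ∧ ((¬(4*y ≤ 4)) → 4*x = 4)
Answer: WP = (4*y ≤ 4 → 2*x = -8) ∧ ((¬(4*y ≤ 4)) → 4*x = 4)
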